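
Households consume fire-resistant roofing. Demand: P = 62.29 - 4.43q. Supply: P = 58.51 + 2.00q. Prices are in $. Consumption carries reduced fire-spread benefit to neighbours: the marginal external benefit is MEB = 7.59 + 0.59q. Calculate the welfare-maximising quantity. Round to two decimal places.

Social marginal benefit = demand + MEB = 69.88 - 3.84q.
Set SMB = MC: 69.88 - 3.84q = 58.51 + 2.00q → q* = 1.9469.

q* = 1.95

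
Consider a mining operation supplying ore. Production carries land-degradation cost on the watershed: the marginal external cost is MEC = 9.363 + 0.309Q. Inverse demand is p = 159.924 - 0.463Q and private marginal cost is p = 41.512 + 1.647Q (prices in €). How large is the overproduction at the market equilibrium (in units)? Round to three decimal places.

Market equilibrium (private): 41.512 + 1.647Q = 159.924 - 0.463Q → Q_m = 56.1194.
Social marginal cost = private MC + MEC = 50.875 + 1.956Q.
Set SMC = demand: 50.875 + 1.956Q = 159.924 - 0.463Q → Q* = 45.0802.
Gap = |56.1194 − 45.0802| = 11.0392.

11.039 units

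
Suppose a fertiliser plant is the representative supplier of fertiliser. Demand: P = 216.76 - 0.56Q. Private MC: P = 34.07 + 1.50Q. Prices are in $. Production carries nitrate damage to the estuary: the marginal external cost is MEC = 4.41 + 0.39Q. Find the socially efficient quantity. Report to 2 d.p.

Social marginal cost = private MC + MEC = 38.48 + 1.89Q.
Set SMC = demand: 38.48 + 1.89Q = 216.76 - 0.56Q → Q* = 72.7673.

Q* = 72.77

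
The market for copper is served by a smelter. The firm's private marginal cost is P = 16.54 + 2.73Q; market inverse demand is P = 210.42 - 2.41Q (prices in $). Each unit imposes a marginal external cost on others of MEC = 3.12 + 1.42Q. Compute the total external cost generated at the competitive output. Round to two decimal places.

Market equilibrium (private): 16.54 + 2.73Q = 210.42 - 2.41Q → Q_m = 37.7198.
Total external cost = ∫₀^{Q_m} (3.12 + 1.42Q) dQ = 3.12×37.7198 + ½×1.42×37.7198² = 1127.8619.

$1127.86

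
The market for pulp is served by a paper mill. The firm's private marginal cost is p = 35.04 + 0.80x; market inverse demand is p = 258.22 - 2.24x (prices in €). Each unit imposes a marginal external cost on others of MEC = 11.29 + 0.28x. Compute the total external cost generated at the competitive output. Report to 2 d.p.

Market equilibrium (private): 35.04 + 0.80x = 258.22 - 2.24x → x_m = 73.4145.
Total external cost = ∫₀^{x_m} (11.29 + 0.28x) dx = 11.29×73.4145 + ½×0.28×73.4145² = 1583.4061.

€1583.41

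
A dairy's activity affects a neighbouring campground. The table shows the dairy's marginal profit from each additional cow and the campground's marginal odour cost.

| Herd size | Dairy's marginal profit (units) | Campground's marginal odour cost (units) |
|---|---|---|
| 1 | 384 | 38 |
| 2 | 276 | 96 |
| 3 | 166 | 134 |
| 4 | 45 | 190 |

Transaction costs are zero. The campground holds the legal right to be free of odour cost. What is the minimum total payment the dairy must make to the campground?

268

Efficient level: marginal profit ≥ marginal odour cost through level 3, so k* = 3.
With the campground holding the right, the dairy must at least compensate total damage at k*: 38 + 96 + 134 = 268.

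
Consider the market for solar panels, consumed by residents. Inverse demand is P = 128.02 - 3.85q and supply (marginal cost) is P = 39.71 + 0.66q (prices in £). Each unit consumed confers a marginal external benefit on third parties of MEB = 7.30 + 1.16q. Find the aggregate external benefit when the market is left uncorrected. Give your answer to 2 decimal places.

Market equilibrium (private): 39.71 + 0.66q = 128.02 - 3.85q → q_m = 19.5809.
Total external benefit = ∫₀^{q_m} (7.30 + 1.16q) dq = 7.30×19.5809 + ½×1.16×19.5809² = 365.3193.

£365.32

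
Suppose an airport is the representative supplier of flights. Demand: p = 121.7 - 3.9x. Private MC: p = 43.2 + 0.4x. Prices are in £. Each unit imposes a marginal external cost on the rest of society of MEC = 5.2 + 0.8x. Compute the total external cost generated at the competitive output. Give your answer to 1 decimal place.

£228.2

Market equilibrium (private): 43.2 + 0.4x = 121.7 - 3.9x → x_m = 18.2558.
Total external cost = ∫₀^{x_m} (5.2 + 0.8x) dx = 5.2×18.2558 + ½×0.8×18.2558² = 228.2399.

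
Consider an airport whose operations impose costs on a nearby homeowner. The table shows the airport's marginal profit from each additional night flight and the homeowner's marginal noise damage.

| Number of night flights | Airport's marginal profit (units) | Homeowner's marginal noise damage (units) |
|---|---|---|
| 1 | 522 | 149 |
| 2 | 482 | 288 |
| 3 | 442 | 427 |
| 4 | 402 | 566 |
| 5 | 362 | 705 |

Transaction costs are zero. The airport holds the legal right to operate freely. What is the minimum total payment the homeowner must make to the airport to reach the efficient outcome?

Left alone the airport would choose level 5 (marginal profit stays positive).
Efficient level: k* = 3 (marginal profit ≥ marginal noise damage through 3).
The homeowner must at least cover the airport's forgone profit from cutting 5→3: 402 + 362 = 764.

764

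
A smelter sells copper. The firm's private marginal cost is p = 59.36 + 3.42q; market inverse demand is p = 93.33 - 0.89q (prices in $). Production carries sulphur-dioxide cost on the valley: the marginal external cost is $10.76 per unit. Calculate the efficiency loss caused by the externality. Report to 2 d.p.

Market equilibrium (private): 59.36 + 3.42q = 93.33 - 0.89q → q_m = 7.8817.
Social marginal cost = private MC + MEC = 70.12 + 3.42q.
Set SMC = demand: 70.12 + 3.42q = 93.33 - 0.89q → q* = 5.3852.
Height of the DWL triangle at q_m is SMC(q_m) − demand(q_m) = MEC(q_m) = 10.7600.
DWL = ½ × 2.4965 × 10.7600 = 13.4312.

DWL = $13.43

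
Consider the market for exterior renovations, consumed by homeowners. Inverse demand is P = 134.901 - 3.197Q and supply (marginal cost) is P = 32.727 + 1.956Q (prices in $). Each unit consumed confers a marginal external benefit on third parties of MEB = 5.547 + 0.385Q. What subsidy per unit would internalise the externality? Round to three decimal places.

subsidy = $14.245 per unit

Social marginal benefit = demand + MEB = 140.448 - 2.812Q.
Set SMB = MC: 140.448 - 2.812Q = 32.727 + 1.956Q → Q* = 22.5925.
The Pigouvian subsidy equals MEB at Q*: 5.547 + 0.385×22.5925 = 14.2451.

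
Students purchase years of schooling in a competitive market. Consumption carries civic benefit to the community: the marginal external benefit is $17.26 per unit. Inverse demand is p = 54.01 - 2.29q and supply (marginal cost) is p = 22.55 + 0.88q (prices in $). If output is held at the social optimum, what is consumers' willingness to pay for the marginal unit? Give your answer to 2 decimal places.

Social marginal benefit = demand + MEB = 71.27 - 2.29q.
Set SMB = MC: 71.27 - 2.29q = 22.55 + 0.88q → q* = 15.3691.
Consumer price on the demand curve at q*: 54.01 − 2.29×15.3691 = 18.8148.

P = $18.81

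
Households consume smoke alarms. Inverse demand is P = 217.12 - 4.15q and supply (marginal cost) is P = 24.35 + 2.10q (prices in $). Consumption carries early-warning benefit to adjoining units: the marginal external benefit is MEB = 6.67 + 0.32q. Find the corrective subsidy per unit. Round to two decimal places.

Social marginal benefit = demand + MEB = 223.79 - 3.83q.
Set SMB = MC: 223.79 - 3.83q = 24.35 + 2.10q → q* = 33.6324.
The Pigouvian subsidy equals MEB at q*: 6.67 + 0.32×33.6324 = 17.4324.

subsidy = $17.43 per unit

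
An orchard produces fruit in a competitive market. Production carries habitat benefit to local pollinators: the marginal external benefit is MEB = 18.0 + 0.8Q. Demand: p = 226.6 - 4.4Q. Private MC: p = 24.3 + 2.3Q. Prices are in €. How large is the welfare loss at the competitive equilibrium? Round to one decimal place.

Market equilibrium (private): 24.3 + 2.3Q = 226.6 - 4.4Q → Q_m = 30.1940.
Social marginal cost = private MC − MEB = 6.3 + 1.5Q.
Set SMC = demand: 6.3 + 1.5Q = 226.6 - 4.4Q → Q* = 37.3390.
Between Q* and Q_m the wedge demand − SMC runs linearly from 0 to MEB(Q_m), so the loss is a triangle.
DWL = ½ × 7.1450 × 42.1552 = 150.5995.

DWL = €150.6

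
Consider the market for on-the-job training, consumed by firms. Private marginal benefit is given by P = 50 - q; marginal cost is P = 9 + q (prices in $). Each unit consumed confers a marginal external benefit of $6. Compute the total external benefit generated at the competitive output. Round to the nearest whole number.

$123

Market equilibrium (private): 9 + q = 50 - q → q_m = 20.5000.
Total external benefit = MEB × q_m = 6 × 20.5000 = 123.0000.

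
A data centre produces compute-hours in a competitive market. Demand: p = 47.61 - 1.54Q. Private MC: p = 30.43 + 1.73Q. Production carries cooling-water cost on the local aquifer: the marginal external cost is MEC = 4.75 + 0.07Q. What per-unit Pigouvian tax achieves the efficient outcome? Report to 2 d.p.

tax = 5.01 per unit

Social marginal cost = private MC + MEC = 35.18 + 1.80Q.
Set SMC = demand: 35.18 + 1.80Q = 47.61 - 1.54Q → Q* = 3.7216.
The Pigouvian tax equals MEC at Q*: 4.75 + 0.07×3.7216 = 5.0105.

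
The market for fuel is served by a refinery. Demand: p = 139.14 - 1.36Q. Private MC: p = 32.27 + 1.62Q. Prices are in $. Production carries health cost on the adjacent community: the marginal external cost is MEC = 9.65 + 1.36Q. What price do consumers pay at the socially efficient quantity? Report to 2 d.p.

P = $108.67

Social marginal cost = private MC + MEC = 41.92 + 2.98Q.
Set SMC = demand: 41.92 + 2.98Q = 139.14 - 1.36Q → Q* = 22.4009.
Consumer price on the demand curve at Q*: 139.14 − 1.36×22.4009 = 108.6748.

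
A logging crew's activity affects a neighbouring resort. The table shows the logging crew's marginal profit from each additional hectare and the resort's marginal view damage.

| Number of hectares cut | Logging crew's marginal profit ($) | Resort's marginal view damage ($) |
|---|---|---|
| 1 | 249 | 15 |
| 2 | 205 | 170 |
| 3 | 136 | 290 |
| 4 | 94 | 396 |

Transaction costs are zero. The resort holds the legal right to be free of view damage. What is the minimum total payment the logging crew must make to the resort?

$185

Efficient level: marginal profit ≥ marginal view damage through level 2, so k* = 2.
With the resort holding the right, the logging crew must at least compensate total damage at k*: 15 + 170 = 185.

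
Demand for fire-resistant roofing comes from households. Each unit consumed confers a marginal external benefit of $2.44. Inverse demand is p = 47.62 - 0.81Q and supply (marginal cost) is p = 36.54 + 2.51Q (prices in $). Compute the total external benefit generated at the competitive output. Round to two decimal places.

Market equilibrium (private): 36.54 + 2.51Q = 47.62 - 0.81Q → Q_m = 3.3373.
Total external benefit = MEB × Q_m = 2.44 × 3.3373 = 8.1430.

$8.14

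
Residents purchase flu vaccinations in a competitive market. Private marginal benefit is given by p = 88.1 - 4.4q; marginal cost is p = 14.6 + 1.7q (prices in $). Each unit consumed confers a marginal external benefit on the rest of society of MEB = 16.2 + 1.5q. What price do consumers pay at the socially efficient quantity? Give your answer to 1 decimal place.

Social marginal benefit = demand + MEB = 104.3 - 2.9q.
Set SMB = MC: 104.3 - 2.9q = 14.6 + 1.7q → q* = 19.5000.
Consumer price on the demand curve at q*: 88.1 − 4.4×19.5000 = 2.3000.

P = $2.3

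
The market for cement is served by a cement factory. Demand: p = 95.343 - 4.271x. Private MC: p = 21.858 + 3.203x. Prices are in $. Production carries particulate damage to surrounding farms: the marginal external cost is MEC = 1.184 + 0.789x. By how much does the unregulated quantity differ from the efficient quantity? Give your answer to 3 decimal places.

Market equilibrium (private): 21.858 + 3.203x = 95.343 - 4.271x → x_m = 9.8321.
Social marginal cost = private MC + MEC = 23.042 + 3.992x.
Set SMC = demand: 23.042 + 3.992x = 95.343 - 4.271x → x* = 8.7500.
Gap = |9.8321 − 8.7500| = 1.0821.

1.082 units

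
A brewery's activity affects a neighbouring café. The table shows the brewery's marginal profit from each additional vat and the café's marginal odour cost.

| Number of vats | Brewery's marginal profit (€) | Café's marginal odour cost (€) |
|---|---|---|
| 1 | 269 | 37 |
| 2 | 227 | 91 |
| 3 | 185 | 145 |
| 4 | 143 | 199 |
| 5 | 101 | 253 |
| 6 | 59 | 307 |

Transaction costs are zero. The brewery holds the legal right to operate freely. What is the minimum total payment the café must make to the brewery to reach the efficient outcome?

€303

Left alone the brewery would choose level 6 (marginal profit stays positive).
Efficient level: k* = 3 (marginal profit ≥ marginal odour cost through 3).
The café must at least cover the brewery's forgone profit from cutting 6→3: 143 + 101 + 59 = 303.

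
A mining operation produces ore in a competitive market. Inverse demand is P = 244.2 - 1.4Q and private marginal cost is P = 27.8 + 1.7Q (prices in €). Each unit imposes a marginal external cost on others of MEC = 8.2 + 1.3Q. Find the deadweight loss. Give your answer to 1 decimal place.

DWL = €1112.6

Market equilibrium (private): 27.8 + 1.7Q = 244.2 - 1.4Q → Q_m = 69.8065.
Social marginal cost = private MC + MEC = 36.0 + 3.0Q.
Set SMC = demand: 36.0 + 3.0Q = 244.2 - 1.4Q → Q* = 47.3182.
Between Q* and Q_m the wedge SMC − demand runs linearly from 0 to MEC(Q_m), so the loss is a triangle.
DWL = ½ × 22.4883 × 98.9484 = 1112.5907.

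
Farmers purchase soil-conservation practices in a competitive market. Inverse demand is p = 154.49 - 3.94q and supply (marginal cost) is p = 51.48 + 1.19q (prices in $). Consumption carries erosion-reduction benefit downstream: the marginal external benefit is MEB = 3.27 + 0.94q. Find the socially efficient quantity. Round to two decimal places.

q* = 25.37

Social marginal benefit = demand + MEB = 157.76 - 3.00q.
Set SMB = MC: 157.76 - 3.00q = 51.48 + 1.19q → q* = 25.3652.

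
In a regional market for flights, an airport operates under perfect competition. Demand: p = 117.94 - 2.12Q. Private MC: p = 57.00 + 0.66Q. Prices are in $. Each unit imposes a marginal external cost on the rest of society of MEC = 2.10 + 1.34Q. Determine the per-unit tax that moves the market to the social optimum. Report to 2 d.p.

tax = $21.24 per unit

Social marginal cost = private MC + MEC = 59.10 + 2.00Q.
Set SMC = demand: 59.10 + 2.00Q = 117.94 - 2.12Q → Q* = 14.2816.
The Pigouvian tax equals MEC at Q*: 2.10 + 1.34×14.2816 = 21.2373.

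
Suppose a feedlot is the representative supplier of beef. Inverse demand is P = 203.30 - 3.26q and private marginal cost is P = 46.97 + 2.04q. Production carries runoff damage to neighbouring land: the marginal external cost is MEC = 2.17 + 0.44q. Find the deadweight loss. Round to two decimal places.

DWL = 19.99

Market equilibrium (private): 46.97 + 2.04q = 203.30 - 3.26q → q_m = 29.4962.
Social marginal cost = private MC + MEC = 49.14 + 2.48q.
Set SMC = demand: 49.14 + 2.48q = 203.30 - 3.26q → q* = 26.8571.
The welfare-loss triangle has base |q_m − q*| and height MEC(q_m) (the vertical gap between SMC and demand is zero at q* and MEC at q_m).
DWL = ½ × 2.6391 × 15.1483 = 19.9889.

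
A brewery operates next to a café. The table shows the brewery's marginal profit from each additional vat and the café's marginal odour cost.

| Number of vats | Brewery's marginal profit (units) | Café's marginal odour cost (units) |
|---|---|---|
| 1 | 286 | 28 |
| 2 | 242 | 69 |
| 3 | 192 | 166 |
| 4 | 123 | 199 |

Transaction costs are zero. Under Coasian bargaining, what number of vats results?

3

Bargaining reaches the level where marginal profit last exceeds marginal odour cost.
That holds through level 3 (192 ≥ 166) but not at 4 (123 < 199).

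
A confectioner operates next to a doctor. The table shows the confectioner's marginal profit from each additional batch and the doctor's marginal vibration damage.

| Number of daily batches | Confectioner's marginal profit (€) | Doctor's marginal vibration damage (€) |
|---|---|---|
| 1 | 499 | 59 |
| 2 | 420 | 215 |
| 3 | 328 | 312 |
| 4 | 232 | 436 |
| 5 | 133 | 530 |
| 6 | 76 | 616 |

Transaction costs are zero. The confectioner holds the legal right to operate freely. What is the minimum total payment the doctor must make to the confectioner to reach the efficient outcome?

€441

Left alone the confectioner would choose level 6 (marginal profit stays positive).
Efficient level: k* = 3 (marginal profit ≥ marginal vibration damage through 3).
The doctor must at least cover the confectioner's forgone profit from cutting 6→3: 232 + 133 + 76 = 441.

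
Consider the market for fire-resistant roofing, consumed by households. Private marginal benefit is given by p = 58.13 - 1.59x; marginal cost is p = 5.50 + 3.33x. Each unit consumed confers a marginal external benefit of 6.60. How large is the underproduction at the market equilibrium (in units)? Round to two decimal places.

Market equilibrium (private): 5.50 + 3.33x = 58.13 - 1.59x → x_m = 10.6972.
Social marginal benefit = demand + MEB = 64.73 - 1.59x.
Set SMB = MC: 64.73 - 1.59x = 5.50 + 3.33x → x* = 12.0386.
Gap = |10.6972 − 12.0386| = 1.3414.

1.34 units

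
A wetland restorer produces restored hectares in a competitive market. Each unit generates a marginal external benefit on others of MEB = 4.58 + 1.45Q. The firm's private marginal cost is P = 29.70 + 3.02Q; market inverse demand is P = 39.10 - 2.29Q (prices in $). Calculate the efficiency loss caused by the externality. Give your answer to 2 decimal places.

Market equilibrium (private): 29.70 + 3.02Q = 39.10 - 2.29Q → Q_m = 1.7702.
Social marginal cost = private MC − MEB = 25.12 + 1.57Q.
Set SMC = demand: 25.12 + 1.57Q = 39.10 - 2.29Q → Q* = 3.6218.
The loss is the area between SMC and demand from Q* to Q_m; with linear curves that's a triangle of height MEB(Q_m).
DWL = ½ × 1.8516 × 7.1469 = 6.6166.

DWL = $6.62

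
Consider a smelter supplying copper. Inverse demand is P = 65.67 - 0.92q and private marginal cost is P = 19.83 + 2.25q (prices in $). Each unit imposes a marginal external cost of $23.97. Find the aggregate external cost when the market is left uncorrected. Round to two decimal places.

$346.62

Market equilibrium (private): 19.83 + 2.25q = 65.67 - 0.92q → q_m = 14.4606.
Total external cost = MEC × q_m = 23.97 × 14.4606 = 346.6206.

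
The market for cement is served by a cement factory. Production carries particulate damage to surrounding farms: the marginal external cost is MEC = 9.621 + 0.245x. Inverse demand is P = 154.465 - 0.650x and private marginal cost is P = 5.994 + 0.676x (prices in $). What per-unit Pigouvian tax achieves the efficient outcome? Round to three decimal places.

Social marginal cost = private MC + MEC = 15.615 + 0.921x.
Set SMC = demand: 15.615 + 0.921x = 154.465 - 0.650x → x* = 88.3832.
The Pigouvian tax equals MEC at x*: 9.621 + 0.245×88.3832 = 31.2749.

tax = $31.275 per unit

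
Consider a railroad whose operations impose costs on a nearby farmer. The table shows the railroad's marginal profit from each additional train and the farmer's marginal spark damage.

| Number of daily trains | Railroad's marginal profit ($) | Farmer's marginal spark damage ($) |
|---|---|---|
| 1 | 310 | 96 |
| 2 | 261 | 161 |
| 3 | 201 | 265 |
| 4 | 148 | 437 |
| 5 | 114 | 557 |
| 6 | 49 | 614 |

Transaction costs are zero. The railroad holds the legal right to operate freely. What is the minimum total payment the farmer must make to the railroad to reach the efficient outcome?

Left alone the railroad would choose level 6 (marginal profit stays positive).
Efficient level: k* = 2 (marginal profit ≥ marginal spark damage through 2).
The farmer must at least cover the railroad's forgone profit from cutting 6→2: 201 + 148 + 114 + 49 = 512.

$512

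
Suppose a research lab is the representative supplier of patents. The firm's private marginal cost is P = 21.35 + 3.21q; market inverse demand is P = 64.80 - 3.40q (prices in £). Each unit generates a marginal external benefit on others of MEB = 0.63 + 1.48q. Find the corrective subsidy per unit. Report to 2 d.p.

subsidy = £13.35 per unit

Social marginal cost = private MC − MEB = 20.72 + 1.73q.
Set SMC = demand: 20.72 + 1.73q = 64.80 - 3.40q → q* = 8.5926.
The Pigouvian subsidy equals MEB at q*: 0.63 + 1.48×8.5926 = 13.3470.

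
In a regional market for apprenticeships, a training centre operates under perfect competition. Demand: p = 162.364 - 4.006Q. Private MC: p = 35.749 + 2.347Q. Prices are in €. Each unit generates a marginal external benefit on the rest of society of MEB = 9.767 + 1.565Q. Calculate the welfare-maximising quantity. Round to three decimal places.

Q* = 28.484

Social marginal cost = private MC − MEB = 25.982 + 0.782Q.
Set SMC = demand: 25.982 + 0.782Q = 162.364 - 4.006Q → Q* = 28.4841.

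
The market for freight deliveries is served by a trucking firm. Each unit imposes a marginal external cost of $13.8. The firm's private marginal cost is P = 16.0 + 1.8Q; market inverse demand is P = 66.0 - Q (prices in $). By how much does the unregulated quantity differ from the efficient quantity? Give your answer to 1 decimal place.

Market equilibrium (private): 16.0 + 1.8Q = 66.0 - Q → Q_m = 17.8571.
Social marginal cost = private MC + MEC = 29.8 + 1.8Q.
Set SMC = demand: 29.8 + 1.8Q = 66.0 - Q → Q* = 12.9286.
Gap = |17.8571 − 12.9286| = 4.9285.

4.9 units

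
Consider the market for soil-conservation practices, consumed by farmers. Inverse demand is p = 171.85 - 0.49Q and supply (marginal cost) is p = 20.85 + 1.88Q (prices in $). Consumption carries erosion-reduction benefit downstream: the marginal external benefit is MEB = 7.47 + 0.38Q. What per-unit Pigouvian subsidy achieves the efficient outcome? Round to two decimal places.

Social marginal benefit = demand + MEB = 179.32 - 0.11Q.
Set SMB = MC: 179.32 - 0.11Q = 20.85 + 1.88Q → Q* = 79.6332.
The Pigouvian subsidy equals MEB at Q*: 7.47 + 0.38×79.6332 = 37.7306.

subsidy = $37.73 per unit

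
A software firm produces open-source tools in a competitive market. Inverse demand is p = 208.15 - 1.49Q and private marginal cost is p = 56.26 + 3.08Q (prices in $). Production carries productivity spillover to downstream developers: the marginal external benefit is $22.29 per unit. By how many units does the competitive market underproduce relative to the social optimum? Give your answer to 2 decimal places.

4.88 units

Market equilibrium (private): 56.26 + 3.08Q = 208.15 - 1.49Q → Q_m = 33.2363.
Social marginal cost = private MC − MEB = 33.97 + 3.08Q.
Set SMC = demand: 33.97 + 3.08Q = 208.15 - 1.49Q → Q* = 38.1138.
Gap = |33.2363 − 38.1138| = 4.8775.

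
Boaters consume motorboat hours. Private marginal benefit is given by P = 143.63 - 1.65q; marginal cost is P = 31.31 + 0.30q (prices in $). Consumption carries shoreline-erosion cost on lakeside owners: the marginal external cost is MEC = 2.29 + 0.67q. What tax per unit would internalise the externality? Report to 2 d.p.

tax = $30.43 per unit

Social marginal benefit = demand − MEC = 141.34 - 2.32q.
Set SMB = MC: 141.34 - 2.32q = 31.31 + 0.30q → q* = 41.9962.
The Pigouvian tax equals MEC at q*: 2.29 + 0.67×41.9962 = 30.4275.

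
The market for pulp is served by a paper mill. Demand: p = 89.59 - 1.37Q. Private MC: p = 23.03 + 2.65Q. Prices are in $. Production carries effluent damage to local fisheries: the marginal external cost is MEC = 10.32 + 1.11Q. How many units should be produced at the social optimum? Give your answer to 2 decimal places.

Q* = 10.96

Social marginal cost = private MC + MEC = 33.35 + 3.76Q.
Set SMC = demand: 33.35 + 3.76Q = 89.59 - 1.37Q → Q* = 10.9630.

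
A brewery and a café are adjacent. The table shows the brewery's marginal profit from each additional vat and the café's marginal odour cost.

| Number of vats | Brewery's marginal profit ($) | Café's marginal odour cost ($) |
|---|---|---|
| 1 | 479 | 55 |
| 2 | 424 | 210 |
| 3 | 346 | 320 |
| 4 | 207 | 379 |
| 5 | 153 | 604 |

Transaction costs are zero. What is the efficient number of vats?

Bargaining reaches the level where marginal profit last exceeds marginal odour cost.
That holds through level 3 (346 ≥ 320) but not at 4 (207 < 379).

3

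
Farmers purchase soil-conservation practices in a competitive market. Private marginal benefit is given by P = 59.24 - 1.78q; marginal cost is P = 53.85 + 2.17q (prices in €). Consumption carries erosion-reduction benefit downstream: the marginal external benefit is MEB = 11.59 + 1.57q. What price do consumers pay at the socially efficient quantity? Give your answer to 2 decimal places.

P = €46.54

Social marginal benefit = demand + MEB = 70.83 - 0.21q.
Set SMB = MC: 70.83 - 0.21q = 53.85 + 2.17q → q* = 7.1345.
Consumer price on the demand curve at q*: 59.24 − 1.78×7.1345 = 46.5406.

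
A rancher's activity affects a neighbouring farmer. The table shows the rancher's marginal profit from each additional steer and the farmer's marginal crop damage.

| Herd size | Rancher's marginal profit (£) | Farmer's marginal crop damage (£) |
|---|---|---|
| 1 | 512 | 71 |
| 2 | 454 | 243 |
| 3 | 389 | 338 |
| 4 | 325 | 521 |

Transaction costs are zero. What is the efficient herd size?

Bargaining reaches the level where marginal profit last exceeds marginal crop damage.
That holds through level 3 (389 ≥ 338) but not at 4 (325 < 521).

3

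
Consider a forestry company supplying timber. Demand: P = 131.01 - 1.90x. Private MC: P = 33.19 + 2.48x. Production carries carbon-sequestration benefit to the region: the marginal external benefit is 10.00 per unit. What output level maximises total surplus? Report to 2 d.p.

x* = 24.62

Social marginal cost = private MC − MEB = 23.19 + 2.48x.
Set SMC = demand: 23.19 + 2.48x = 131.01 - 1.90x → x* = 24.6164.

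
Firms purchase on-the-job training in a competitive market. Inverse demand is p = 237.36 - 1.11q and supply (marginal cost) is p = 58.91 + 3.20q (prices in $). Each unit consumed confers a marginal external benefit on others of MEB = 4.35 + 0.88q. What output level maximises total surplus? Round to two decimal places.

q* = 53.29

Social marginal benefit = demand + MEB = 241.71 - 0.23q.
Set SMB = MC: 241.71 - 0.23q = 58.91 + 3.20q → q* = 53.2945.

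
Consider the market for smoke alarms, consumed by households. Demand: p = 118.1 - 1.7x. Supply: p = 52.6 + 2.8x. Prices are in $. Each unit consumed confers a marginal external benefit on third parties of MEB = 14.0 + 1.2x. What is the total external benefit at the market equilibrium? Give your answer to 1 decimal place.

$330.9

Market equilibrium (private): 52.6 + 2.8x = 118.1 - 1.7x → x_m = 14.5556.
Total external benefit = ∫₀^{x_m} (14.0 + 1.2x) dx = 14.0×14.5556 + ½×1.2×14.5556² = 330.8977.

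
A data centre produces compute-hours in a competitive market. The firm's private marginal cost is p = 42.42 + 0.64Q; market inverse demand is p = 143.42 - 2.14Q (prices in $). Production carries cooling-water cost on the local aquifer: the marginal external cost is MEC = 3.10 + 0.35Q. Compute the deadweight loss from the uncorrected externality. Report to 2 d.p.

Market equilibrium (private): 42.42 + 0.64Q = 143.42 - 2.14Q → Q_m = 36.3309.
Social marginal cost = private MC + MEC = 45.52 + 0.99Q.
Set SMC = demand: 45.52 + 0.99Q = 143.42 - 2.14Q → Q* = 31.2780.
The loss is the area between SMC and demand from Q* to Q_m; with linear curves that's a triangle of height MEC(Q_m).
DWL = ½ × 5.0529 × 15.8158 = 39.9578.

DWL = $39.96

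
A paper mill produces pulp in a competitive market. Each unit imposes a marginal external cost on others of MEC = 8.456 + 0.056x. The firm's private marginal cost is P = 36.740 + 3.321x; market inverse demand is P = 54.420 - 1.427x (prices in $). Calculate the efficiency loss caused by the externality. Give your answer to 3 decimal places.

Market equilibrium (private): 36.740 + 3.321x = 54.420 - 1.427x → x_m = 3.7237.
Social marginal cost = private MC + MEC = 45.196 + 3.377x.
Set SMC = demand: 45.196 + 3.377x = 54.420 - 1.427x → x* = 1.9201.
Height of the DWL triangle at x_m is SMC(x_m) − demand(x_m) = MEC(x_m) = 8.6645.
DWL = ½ × 1.8036 × 8.6645 = 7.8136.

DWL = $7.814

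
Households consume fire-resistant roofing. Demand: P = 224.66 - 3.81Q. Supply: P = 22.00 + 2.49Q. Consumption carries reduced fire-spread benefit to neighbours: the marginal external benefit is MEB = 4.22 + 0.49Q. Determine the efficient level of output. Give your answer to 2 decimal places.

Social marginal benefit = demand + MEB = 228.88 - 3.32Q.
Set SMB = MC: 228.88 - 3.32Q = 22.00 + 2.49Q → Q* = 35.6076.

Q* = 35.61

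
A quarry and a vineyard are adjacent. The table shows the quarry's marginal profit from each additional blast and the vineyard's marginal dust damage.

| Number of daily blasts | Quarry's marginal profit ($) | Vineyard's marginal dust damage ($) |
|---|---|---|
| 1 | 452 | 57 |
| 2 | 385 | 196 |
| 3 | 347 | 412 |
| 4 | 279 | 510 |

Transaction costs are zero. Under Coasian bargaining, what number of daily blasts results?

2

Bargaining reaches the level where marginal profit last exceeds marginal dust damage.
That holds through level 2 (385 ≥ 196) but not at 3 (347 < 412).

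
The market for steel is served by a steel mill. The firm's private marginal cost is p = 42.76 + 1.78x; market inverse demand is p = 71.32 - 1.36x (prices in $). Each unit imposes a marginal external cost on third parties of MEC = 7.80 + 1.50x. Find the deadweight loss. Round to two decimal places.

DWL = $49.55

Market equilibrium (private): 42.76 + 1.78x = 71.32 - 1.36x → x_m = 9.0955.
Social marginal cost = private MC + MEC = 50.56 + 3.28x.
Set SMC = demand: 50.56 + 3.28x = 71.32 - 1.36x → x* = 4.4741.
The loss is the area between SMC and demand from x* to x_m; with linear curves that's a triangle of height MEC(x_m).
DWL = ½ × 4.6214 × 21.4433 = 49.5490.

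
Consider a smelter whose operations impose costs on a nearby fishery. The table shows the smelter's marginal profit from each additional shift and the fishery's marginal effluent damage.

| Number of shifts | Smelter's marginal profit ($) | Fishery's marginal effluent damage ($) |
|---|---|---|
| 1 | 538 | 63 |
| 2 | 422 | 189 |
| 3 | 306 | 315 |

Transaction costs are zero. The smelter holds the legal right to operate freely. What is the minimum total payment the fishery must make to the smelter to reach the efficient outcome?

$306

Left alone the smelter would choose level 3 (marginal profit stays positive).
Efficient level: k* = 2 (marginal profit ≥ marginal effluent damage through 2).
The fishery must at least cover the smelter's forgone profit from cutting 3→2: 306 = 306.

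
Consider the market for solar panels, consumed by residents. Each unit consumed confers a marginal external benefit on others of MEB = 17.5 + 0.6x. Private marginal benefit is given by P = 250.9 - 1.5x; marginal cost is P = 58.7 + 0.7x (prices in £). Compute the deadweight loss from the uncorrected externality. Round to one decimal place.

Market equilibrium (private): 58.7 + 0.7x = 250.9 - 1.5x → x_m = 87.3636.
Social marginal benefit = demand + MEB = 268.4 - 0.9x.
Set SMB = MC: 268.4 - 0.9x = 58.7 + 0.7x → x* = 131.0625.
Between x* and x_m the wedge SMB − MC runs linearly from 0 to MEB(x_m), so the loss is a triangle.
DWL = ½ × 43.6989 × 69.9182 = 1527.6742.

DWL = £1527.7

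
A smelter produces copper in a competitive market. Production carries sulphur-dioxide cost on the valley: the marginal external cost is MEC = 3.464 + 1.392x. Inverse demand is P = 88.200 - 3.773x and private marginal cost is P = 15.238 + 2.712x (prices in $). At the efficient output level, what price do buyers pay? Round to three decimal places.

P = $54.911

Social marginal cost = private MC + MEC = 18.702 + 4.104x.
Set SMC = demand: 18.702 + 4.104x = 88.200 - 3.773x → x* = 8.8229.
Consumer price on the demand curve at x*: 88.200 − 3.773×8.8229 = 54.9112.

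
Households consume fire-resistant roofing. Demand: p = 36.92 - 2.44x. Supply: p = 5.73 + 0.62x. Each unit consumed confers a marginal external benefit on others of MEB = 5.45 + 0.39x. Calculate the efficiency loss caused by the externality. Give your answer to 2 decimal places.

Market equilibrium (private): 5.73 + 0.62x = 36.92 - 2.44x → x_m = 10.1928.
Social marginal benefit = demand + MEB = 42.37 - 2.05x.
Set SMB = MC: 42.37 - 2.05x = 5.73 + 0.62x → x* = 13.7228.
The welfare-loss triangle has base |x_m − x*| and height MEB(x_m) (the vertical gap between SMB and MC is zero at x* and MEB at x_m).
DWL = ½ × 3.5300 × 9.4252 = 16.6355.

DWL = 16.64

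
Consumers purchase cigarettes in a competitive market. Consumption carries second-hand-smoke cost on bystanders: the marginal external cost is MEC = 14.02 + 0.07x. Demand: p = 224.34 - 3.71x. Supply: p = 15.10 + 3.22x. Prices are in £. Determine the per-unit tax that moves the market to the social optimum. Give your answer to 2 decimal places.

Social marginal benefit = demand − MEC = 210.32 - 3.78x.
Set SMB = MC: 210.32 - 3.78x = 15.10 + 3.22x → x* = 27.8886.
The Pigouvian tax equals MEC at x*: 14.02 + 0.07×27.8886 = 15.9722.

tax = £15.97 per unit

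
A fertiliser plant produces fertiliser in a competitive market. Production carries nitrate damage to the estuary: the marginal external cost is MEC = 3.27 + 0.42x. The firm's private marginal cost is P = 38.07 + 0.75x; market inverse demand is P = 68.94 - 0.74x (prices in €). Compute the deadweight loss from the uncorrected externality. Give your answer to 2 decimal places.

DWL = €37.52

Market equilibrium (private): 38.07 + 0.75x = 68.94 - 0.74x → x_m = 20.7181.
Social marginal cost = private MC + MEC = 41.34 + 1.17x.
Set SMC = demand: 41.34 + 1.17x = 68.94 - 0.74x → x* = 14.4503.
The welfare-loss triangle has base |x_m − x*| and height MEC(x_m) (the vertical gap between SMC and demand is zero at x* and MEC at x_m).
DWL = ½ × 6.2678 × 11.9716 = 37.5178.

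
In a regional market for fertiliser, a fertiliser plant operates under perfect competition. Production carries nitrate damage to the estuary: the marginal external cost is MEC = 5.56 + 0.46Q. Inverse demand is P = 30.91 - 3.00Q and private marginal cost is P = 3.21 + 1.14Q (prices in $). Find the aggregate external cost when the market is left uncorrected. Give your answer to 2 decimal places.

Market equilibrium (private): 3.21 + 1.14Q = 30.91 - 3.00Q → Q_m = 6.6908.
Total external cost = ∫₀^{Q_m} (5.56 + 0.46Q) dQ = 5.56×6.6908 + ½×0.46×6.6908² = 47.4972.

$47.50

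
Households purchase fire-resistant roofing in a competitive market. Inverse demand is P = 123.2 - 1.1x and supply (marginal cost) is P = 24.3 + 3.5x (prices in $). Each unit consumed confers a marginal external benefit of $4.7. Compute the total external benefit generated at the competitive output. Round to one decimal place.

$101.1

Market equilibrium (private): 24.3 + 3.5x = 123.2 - 1.1x → x_m = 21.5000.
Total external benefit = MEB × x_m = 4.7 × 21.5000 = 101.0500.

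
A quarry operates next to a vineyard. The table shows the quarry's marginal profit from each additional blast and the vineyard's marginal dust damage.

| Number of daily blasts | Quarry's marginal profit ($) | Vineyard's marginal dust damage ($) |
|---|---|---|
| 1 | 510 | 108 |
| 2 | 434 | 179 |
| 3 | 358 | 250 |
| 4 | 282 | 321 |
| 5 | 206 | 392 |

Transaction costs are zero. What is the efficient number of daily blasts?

Bargaining reaches the level where marginal profit last exceeds marginal dust damage.
That holds through level 3 (358 ≥ 250) but not at 4 (282 < 321).

3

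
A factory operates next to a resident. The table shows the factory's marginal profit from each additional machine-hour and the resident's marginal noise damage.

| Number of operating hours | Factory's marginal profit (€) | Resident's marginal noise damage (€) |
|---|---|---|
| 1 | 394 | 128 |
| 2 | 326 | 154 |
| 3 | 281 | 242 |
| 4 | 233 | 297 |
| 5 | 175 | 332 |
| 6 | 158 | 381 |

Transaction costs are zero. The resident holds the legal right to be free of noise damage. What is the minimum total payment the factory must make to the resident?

€524

Efficient level: marginal profit ≥ marginal noise damage through level 3, so k* = 3.
With the resident holding the right, the factory must at least compensate total damage at k*: 128 + 154 + 242 = 524.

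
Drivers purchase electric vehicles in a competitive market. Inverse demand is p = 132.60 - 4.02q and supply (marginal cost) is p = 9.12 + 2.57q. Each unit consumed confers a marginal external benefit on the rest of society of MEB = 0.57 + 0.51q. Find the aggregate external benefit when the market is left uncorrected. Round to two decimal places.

Market equilibrium (private): 9.12 + 2.57q = 132.60 - 4.02q → q_m = 18.7375.
Total external benefit = ∫₀^{q_m} (0.57 + 0.51q) dq = 0.57×18.7375 + ½×0.51×18.7375² = 100.2093.

100.21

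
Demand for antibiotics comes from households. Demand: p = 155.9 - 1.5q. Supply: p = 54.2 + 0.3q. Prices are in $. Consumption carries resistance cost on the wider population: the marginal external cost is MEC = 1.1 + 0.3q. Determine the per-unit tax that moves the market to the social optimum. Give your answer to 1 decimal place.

tax = $15.5 per unit

Social marginal benefit = demand − MEC = 154.8 - 1.8q.
Set SMB = MC: 154.8 - 1.8q = 54.2 + 0.3q → q* = 47.9048.
The Pigouvian tax equals MEC at q*: 1.1 + 0.3×47.9048 = 15.4714.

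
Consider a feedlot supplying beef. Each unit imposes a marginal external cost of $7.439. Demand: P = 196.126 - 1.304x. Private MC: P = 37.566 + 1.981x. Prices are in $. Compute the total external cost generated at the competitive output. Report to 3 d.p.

Market equilibrium (private): 37.566 + 1.981x = 196.126 - 1.304x → x_m = 48.2679.
Total external cost = MEC × x_m = 7.439 × 48.2679 = 359.0649.

$359.065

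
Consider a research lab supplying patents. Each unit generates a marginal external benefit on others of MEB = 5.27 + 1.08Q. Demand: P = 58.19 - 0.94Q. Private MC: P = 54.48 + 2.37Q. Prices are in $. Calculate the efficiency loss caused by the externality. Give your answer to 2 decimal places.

Market equilibrium (private): 54.48 + 2.37Q = 58.19 - 0.94Q → Q_m = 1.1208.
Social marginal cost = private MC − MEB = 49.21 + 1.29Q.
Set SMC = demand: 49.21 + 1.29Q = 58.19 - 0.94Q → Q* = 4.0269.
Height of the DWL triangle at Q_m is demand(Q_m) − SMC(Q_m) = MEB(Q_m) = 6.4805.
DWL = ½ × 2.9061 × 6.4805 = 9.4165.

DWL = $9.42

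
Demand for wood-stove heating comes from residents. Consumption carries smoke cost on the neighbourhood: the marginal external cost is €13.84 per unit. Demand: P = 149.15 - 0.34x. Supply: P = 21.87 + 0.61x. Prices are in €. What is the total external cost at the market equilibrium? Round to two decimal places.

€1854.27

Market equilibrium (private): 21.87 + 0.61x = 149.15 - 0.34x → x_m = 133.9789.
Total external cost = MEC × x_m = 13.84 × 133.9789 = 1854.2680.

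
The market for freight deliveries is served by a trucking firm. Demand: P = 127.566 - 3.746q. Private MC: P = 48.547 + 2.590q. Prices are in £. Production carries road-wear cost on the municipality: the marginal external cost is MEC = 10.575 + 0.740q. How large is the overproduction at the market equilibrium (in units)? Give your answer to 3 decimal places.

Market equilibrium (private): 48.547 + 2.590q = 127.566 - 3.746q → q_m = 12.4714.
Social marginal cost = private MC + MEC = 59.122 + 3.330q.
Set SMC = demand: 59.122 + 3.330q = 127.566 - 3.746q → q* = 9.6727.
Gap = |12.4714 − 9.6727| = 2.7987.

2.799 units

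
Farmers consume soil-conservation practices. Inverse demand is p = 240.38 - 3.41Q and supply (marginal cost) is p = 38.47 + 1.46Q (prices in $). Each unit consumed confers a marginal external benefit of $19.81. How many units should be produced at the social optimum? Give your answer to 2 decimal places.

Social marginal benefit = demand + MEB = 260.19 - 3.41Q.
Set SMB = MC: 260.19 - 3.41Q = 38.47 + 1.46Q → Q* = 45.5277.

Q* = 45.53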